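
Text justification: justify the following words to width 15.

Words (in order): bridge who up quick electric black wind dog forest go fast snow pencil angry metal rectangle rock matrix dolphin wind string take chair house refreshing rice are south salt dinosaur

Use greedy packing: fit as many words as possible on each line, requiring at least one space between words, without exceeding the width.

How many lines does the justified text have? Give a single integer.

Answer: 14

Derivation:
Line 1: ['bridge', 'who', 'up'] (min_width=13, slack=2)
Line 2: ['quick', 'electric'] (min_width=14, slack=1)
Line 3: ['black', 'wind', 'dog'] (min_width=14, slack=1)
Line 4: ['forest', 'go', 'fast'] (min_width=14, slack=1)
Line 5: ['snow', 'pencil'] (min_width=11, slack=4)
Line 6: ['angry', 'metal'] (min_width=11, slack=4)
Line 7: ['rectangle', 'rock'] (min_width=14, slack=1)
Line 8: ['matrix', 'dolphin'] (min_width=14, slack=1)
Line 9: ['wind', 'string'] (min_width=11, slack=4)
Line 10: ['take', 'chair'] (min_width=10, slack=5)
Line 11: ['house'] (min_width=5, slack=10)
Line 12: ['refreshing', 'rice'] (min_width=15, slack=0)
Line 13: ['are', 'south', 'salt'] (min_width=14, slack=1)
Line 14: ['dinosaur'] (min_width=8, slack=7)
Total lines: 14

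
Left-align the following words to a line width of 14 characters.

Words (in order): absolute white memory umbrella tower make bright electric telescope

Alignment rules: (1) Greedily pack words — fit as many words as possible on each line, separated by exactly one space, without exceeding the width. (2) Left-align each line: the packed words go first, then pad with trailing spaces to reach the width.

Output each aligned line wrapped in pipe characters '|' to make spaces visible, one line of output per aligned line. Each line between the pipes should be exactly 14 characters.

Line 1: ['absolute', 'white'] (min_width=14, slack=0)
Line 2: ['memory'] (min_width=6, slack=8)
Line 3: ['umbrella', 'tower'] (min_width=14, slack=0)
Line 4: ['make', 'bright'] (min_width=11, slack=3)
Line 5: ['electric'] (min_width=8, slack=6)
Line 6: ['telescope'] (min_width=9, slack=5)

Answer: |absolute white|
|memory        |
|umbrella tower|
|make bright   |
|electric      |
|telescope     |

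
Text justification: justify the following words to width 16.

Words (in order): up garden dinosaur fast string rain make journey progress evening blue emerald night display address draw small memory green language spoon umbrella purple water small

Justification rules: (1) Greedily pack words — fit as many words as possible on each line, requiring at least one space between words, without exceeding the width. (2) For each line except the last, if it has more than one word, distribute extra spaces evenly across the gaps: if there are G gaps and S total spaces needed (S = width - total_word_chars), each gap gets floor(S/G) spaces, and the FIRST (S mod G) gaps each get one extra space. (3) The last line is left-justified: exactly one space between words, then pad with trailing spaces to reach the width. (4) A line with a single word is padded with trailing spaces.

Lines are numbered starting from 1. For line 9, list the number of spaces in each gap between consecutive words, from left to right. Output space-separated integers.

Line 1: ['up', 'garden'] (min_width=9, slack=7)
Line 2: ['dinosaur', 'fast'] (min_width=13, slack=3)
Line 3: ['string', 'rain', 'make'] (min_width=16, slack=0)
Line 4: ['journey', 'progress'] (min_width=16, slack=0)
Line 5: ['evening', 'blue'] (min_width=12, slack=4)
Line 6: ['emerald', 'night'] (min_width=13, slack=3)
Line 7: ['display', 'address'] (min_width=15, slack=1)
Line 8: ['draw', 'small'] (min_width=10, slack=6)
Line 9: ['memory', 'green'] (min_width=12, slack=4)
Line 10: ['language', 'spoon'] (min_width=14, slack=2)
Line 11: ['umbrella', 'purple'] (min_width=15, slack=1)
Line 12: ['water', 'small'] (min_width=11, slack=5)

Answer: 5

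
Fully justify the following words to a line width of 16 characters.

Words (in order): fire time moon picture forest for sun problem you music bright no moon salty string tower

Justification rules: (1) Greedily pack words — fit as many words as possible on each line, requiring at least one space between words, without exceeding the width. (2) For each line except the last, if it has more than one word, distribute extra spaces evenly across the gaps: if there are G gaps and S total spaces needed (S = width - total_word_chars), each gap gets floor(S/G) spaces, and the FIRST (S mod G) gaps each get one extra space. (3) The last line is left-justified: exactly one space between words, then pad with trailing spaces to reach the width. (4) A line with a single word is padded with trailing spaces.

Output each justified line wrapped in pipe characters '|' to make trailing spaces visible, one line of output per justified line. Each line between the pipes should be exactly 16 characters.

Answer: |fire  time  moon|
|picture   forest|
|for  sun problem|
|you music bright|
|no   moon  salty|
|string tower    |

Derivation:
Line 1: ['fire', 'time', 'moon'] (min_width=14, slack=2)
Line 2: ['picture', 'forest'] (min_width=14, slack=2)
Line 3: ['for', 'sun', 'problem'] (min_width=15, slack=1)
Line 4: ['you', 'music', 'bright'] (min_width=16, slack=0)
Line 5: ['no', 'moon', 'salty'] (min_width=13, slack=3)
Line 6: ['string', 'tower'] (min_width=12, slack=4)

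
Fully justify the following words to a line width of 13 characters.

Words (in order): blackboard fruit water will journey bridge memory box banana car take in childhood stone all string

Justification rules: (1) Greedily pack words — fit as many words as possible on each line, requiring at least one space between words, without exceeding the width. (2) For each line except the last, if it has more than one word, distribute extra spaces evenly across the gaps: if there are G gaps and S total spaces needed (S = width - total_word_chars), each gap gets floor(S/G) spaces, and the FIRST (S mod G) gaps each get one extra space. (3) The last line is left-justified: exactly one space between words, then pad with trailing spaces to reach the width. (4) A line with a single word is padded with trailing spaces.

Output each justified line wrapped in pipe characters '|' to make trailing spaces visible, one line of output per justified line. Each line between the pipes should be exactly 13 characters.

Answer: |blackboard   |
|fruit   water|
|will  journey|
|bridge memory|
|box    banana|
|car  take  in|
|childhood    |
|stone     all|
|string       |

Derivation:
Line 1: ['blackboard'] (min_width=10, slack=3)
Line 2: ['fruit', 'water'] (min_width=11, slack=2)
Line 3: ['will', 'journey'] (min_width=12, slack=1)
Line 4: ['bridge', 'memory'] (min_width=13, slack=0)
Line 5: ['box', 'banana'] (min_width=10, slack=3)
Line 6: ['car', 'take', 'in'] (min_width=11, slack=2)
Line 7: ['childhood'] (min_width=9, slack=4)
Line 8: ['stone', 'all'] (min_width=9, slack=4)
Line 9: ['string'] (min_width=6, slack=7)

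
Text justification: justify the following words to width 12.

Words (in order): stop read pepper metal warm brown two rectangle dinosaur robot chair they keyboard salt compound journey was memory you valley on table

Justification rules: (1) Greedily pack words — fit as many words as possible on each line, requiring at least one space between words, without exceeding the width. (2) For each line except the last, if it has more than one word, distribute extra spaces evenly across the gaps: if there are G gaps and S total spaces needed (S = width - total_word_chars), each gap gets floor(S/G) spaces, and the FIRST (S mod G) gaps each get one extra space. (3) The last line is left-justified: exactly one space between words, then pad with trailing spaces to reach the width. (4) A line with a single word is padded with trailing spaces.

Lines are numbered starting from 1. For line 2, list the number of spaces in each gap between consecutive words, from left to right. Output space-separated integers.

Line 1: ['stop', 'read'] (min_width=9, slack=3)
Line 2: ['pepper', 'metal'] (min_width=12, slack=0)
Line 3: ['warm', 'brown'] (min_width=10, slack=2)
Line 4: ['two'] (min_width=3, slack=9)
Line 5: ['rectangle'] (min_width=9, slack=3)
Line 6: ['dinosaur'] (min_width=8, slack=4)
Line 7: ['robot', 'chair'] (min_width=11, slack=1)
Line 8: ['they'] (min_width=4, slack=8)
Line 9: ['keyboard'] (min_width=8, slack=4)
Line 10: ['salt'] (min_width=4, slack=8)
Line 11: ['compound'] (min_width=8, slack=4)
Line 12: ['journey', 'was'] (min_width=11, slack=1)
Line 13: ['memory', 'you'] (min_width=10, slack=2)
Line 14: ['valley', 'on'] (min_width=9, slack=3)
Line 15: ['table'] (min_width=5, slack=7)

Answer: 1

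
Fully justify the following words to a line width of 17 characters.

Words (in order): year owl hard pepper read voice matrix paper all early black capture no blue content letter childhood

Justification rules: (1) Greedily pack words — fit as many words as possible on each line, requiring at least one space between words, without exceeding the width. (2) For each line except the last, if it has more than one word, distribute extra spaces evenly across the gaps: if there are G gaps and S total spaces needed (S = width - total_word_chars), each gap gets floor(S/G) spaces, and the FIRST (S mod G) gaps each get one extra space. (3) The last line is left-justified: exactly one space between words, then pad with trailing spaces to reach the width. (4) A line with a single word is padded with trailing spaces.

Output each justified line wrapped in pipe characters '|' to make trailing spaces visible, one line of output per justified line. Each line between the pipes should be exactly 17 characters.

Answer: |year   owl   hard|
|pepper read voice|
|matrix  paper all|
|early       black|
|capture  no  blue|
|content    letter|
|childhood        |

Derivation:
Line 1: ['year', 'owl', 'hard'] (min_width=13, slack=4)
Line 2: ['pepper', 'read', 'voice'] (min_width=17, slack=0)
Line 3: ['matrix', 'paper', 'all'] (min_width=16, slack=1)
Line 4: ['early', 'black'] (min_width=11, slack=6)
Line 5: ['capture', 'no', 'blue'] (min_width=15, slack=2)
Line 6: ['content', 'letter'] (min_width=14, slack=3)
Line 7: ['childhood'] (min_width=9, slack=8)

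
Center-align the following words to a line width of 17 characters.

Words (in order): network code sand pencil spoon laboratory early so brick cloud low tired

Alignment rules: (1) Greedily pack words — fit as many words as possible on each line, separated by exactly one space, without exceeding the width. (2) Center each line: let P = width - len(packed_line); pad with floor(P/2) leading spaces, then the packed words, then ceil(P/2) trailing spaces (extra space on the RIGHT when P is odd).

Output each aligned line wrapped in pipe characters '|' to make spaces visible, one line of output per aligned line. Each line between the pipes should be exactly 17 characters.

Answer: |network code sand|
|  pencil spoon   |
|laboratory early |
| so brick cloud  |
|    low tired    |

Derivation:
Line 1: ['network', 'code', 'sand'] (min_width=17, slack=0)
Line 2: ['pencil', 'spoon'] (min_width=12, slack=5)
Line 3: ['laboratory', 'early'] (min_width=16, slack=1)
Line 4: ['so', 'brick', 'cloud'] (min_width=14, slack=3)
Line 5: ['low', 'tired'] (min_width=9, slack=8)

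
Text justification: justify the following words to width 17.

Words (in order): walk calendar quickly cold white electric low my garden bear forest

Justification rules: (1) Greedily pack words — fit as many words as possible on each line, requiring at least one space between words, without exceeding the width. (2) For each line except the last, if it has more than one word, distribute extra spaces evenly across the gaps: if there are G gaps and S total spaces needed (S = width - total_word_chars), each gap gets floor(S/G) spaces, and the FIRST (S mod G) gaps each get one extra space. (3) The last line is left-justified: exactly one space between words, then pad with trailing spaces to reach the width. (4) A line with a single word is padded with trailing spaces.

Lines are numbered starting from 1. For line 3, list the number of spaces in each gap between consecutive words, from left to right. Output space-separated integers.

Line 1: ['walk', 'calendar'] (min_width=13, slack=4)
Line 2: ['quickly', 'cold'] (min_width=12, slack=5)
Line 3: ['white', 'electric'] (min_width=14, slack=3)
Line 4: ['low', 'my', 'garden'] (min_width=13, slack=4)
Line 5: ['bear', 'forest'] (min_width=11, slack=6)

Answer: 4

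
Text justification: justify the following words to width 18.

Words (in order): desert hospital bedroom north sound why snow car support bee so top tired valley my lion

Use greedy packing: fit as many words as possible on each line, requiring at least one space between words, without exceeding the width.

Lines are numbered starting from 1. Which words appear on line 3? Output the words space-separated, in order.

Answer: sound why snow car

Derivation:
Line 1: ['desert', 'hospital'] (min_width=15, slack=3)
Line 2: ['bedroom', 'north'] (min_width=13, slack=5)
Line 3: ['sound', 'why', 'snow', 'car'] (min_width=18, slack=0)
Line 4: ['support', 'bee', 'so', 'top'] (min_width=18, slack=0)
Line 5: ['tired', 'valley', 'my'] (min_width=15, slack=3)
Line 6: ['lion'] (min_width=4, slack=14)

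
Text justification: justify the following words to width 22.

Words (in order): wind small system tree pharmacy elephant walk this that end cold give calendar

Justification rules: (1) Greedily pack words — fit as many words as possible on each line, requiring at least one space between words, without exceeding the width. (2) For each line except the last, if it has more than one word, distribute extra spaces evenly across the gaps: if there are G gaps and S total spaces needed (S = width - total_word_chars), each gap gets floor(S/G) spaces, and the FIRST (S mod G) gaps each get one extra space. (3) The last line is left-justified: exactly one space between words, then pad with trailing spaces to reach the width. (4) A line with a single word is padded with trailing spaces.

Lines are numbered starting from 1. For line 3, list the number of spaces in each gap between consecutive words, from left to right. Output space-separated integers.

Line 1: ['wind', 'small', 'system', 'tree'] (min_width=22, slack=0)
Line 2: ['pharmacy', 'elephant', 'walk'] (min_width=22, slack=0)
Line 3: ['this', 'that', 'end', 'cold'] (min_width=18, slack=4)
Line 4: ['give', 'calendar'] (min_width=13, slack=9)

Answer: 3 2 2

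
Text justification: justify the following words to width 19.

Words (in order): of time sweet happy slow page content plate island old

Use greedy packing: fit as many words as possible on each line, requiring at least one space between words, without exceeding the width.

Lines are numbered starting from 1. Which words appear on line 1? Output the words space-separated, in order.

Answer: of time sweet happy

Derivation:
Line 1: ['of', 'time', 'sweet', 'happy'] (min_width=19, slack=0)
Line 2: ['slow', 'page', 'content'] (min_width=17, slack=2)
Line 3: ['plate', 'island', 'old'] (min_width=16, slack=3)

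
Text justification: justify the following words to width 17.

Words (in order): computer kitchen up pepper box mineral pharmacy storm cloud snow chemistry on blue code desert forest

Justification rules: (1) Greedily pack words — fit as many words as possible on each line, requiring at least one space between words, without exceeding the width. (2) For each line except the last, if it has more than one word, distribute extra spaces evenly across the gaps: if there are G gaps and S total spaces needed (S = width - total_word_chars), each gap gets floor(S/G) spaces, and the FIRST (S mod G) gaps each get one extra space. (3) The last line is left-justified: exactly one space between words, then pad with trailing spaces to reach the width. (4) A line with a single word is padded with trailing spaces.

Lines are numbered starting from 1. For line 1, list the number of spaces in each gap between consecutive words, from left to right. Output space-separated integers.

Answer: 2

Derivation:
Line 1: ['computer', 'kitchen'] (min_width=16, slack=1)
Line 2: ['up', 'pepper', 'box'] (min_width=13, slack=4)
Line 3: ['mineral', 'pharmacy'] (min_width=16, slack=1)
Line 4: ['storm', 'cloud', 'snow'] (min_width=16, slack=1)
Line 5: ['chemistry', 'on', 'blue'] (min_width=17, slack=0)
Line 6: ['code', 'desert'] (min_width=11, slack=6)
Line 7: ['forest'] (min_width=6, slack=11)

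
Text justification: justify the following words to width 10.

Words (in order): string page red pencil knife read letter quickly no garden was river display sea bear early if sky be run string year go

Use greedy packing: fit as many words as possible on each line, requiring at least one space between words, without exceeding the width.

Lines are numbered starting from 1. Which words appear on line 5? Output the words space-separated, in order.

Line 1: ['string'] (min_width=6, slack=4)
Line 2: ['page', 'red'] (min_width=8, slack=2)
Line 3: ['pencil'] (min_width=6, slack=4)
Line 4: ['knife', 'read'] (min_width=10, slack=0)
Line 5: ['letter'] (min_width=6, slack=4)
Line 6: ['quickly', 'no'] (min_width=10, slack=0)
Line 7: ['garden', 'was'] (min_width=10, slack=0)
Line 8: ['river'] (min_width=5, slack=5)
Line 9: ['display'] (min_width=7, slack=3)
Line 10: ['sea', 'bear'] (min_width=8, slack=2)
Line 11: ['early', 'if'] (min_width=8, slack=2)
Line 12: ['sky', 'be', 'run'] (min_width=10, slack=0)
Line 13: ['string'] (min_width=6, slack=4)
Line 14: ['year', 'go'] (min_width=7, slack=3)

Answer: letter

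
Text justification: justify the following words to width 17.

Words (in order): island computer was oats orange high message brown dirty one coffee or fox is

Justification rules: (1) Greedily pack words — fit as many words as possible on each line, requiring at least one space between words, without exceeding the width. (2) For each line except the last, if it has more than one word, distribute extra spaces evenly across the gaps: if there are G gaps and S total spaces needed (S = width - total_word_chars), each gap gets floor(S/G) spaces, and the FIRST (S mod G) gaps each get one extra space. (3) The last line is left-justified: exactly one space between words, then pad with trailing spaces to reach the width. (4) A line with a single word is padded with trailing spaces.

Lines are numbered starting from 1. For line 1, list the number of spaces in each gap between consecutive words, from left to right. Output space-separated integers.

Answer: 3

Derivation:
Line 1: ['island', 'computer'] (min_width=15, slack=2)
Line 2: ['was', 'oats', 'orange'] (min_width=15, slack=2)
Line 3: ['high', 'message'] (min_width=12, slack=5)
Line 4: ['brown', 'dirty', 'one'] (min_width=15, slack=2)
Line 5: ['coffee', 'or', 'fox', 'is'] (min_width=16, slack=1)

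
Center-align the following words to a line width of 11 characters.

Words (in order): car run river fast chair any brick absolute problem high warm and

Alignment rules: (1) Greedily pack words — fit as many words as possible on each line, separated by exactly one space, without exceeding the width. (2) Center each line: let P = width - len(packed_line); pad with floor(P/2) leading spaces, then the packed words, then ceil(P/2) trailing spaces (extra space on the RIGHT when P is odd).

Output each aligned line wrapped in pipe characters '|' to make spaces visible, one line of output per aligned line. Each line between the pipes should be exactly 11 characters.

Answer: |  car run  |
|river fast |
| chair any |
|   brick   |
| absolute  |
|  problem  |
| high warm |
|    and    |

Derivation:
Line 1: ['car', 'run'] (min_width=7, slack=4)
Line 2: ['river', 'fast'] (min_width=10, slack=1)
Line 3: ['chair', 'any'] (min_width=9, slack=2)
Line 4: ['brick'] (min_width=5, slack=6)
Line 5: ['absolute'] (min_width=8, slack=3)
Line 6: ['problem'] (min_width=7, slack=4)
Line 7: ['high', 'warm'] (min_width=9, slack=2)
Line 8: ['and'] (min_width=3, slack=8)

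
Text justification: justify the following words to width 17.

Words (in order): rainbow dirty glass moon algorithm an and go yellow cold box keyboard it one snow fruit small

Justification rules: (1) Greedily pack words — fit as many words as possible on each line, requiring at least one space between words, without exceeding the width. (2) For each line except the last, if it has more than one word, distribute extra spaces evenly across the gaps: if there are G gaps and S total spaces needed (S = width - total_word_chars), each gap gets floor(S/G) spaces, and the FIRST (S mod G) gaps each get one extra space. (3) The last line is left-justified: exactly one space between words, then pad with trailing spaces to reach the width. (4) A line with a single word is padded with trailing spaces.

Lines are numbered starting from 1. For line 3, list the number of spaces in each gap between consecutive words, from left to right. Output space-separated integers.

Answer: 2 1

Derivation:
Line 1: ['rainbow', 'dirty'] (min_width=13, slack=4)
Line 2: ['glass', 'moon'] (min_width=10, slack=7)
Line 3: ['algorithm', 'an', 'and'] (min_width=16, slack=1)
Line 4: ['go', 'yellow', 'cold'] (min_width=14, slack=3)
Line 5: ['box', 'keyboard', 'it'] (min_width=15, slack=2)
Line 6: ['one', 'snow', 'fruit'] (min_width=14, slack=3)
Line 7: ['small'] (min_width=5, slack=12)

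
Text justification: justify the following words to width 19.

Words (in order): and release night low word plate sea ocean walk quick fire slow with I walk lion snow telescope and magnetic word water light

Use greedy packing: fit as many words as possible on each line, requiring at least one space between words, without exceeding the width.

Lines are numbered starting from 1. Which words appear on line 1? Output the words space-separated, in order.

Answer: and release night

Derivation:
Line 1: ['and', 'release', 'night'] (min_width=17, slack=2)
Line 2: ['low', 'word', 'plate', 'sea'] (min_width=18, slack=1)
Line 3: ['ocean', 'walk', 'quick'] (min_width=16, slack=3)
Line 4: ['fire', 'slow', 'with', 'I'] (min_width=16, slack=3)
Line 5: ['walk', 'lion', 'snow'] (min_width=14, slack=5)
Line 6: ['telescope', 'and'] (min_width=13, slack=6)
Line 7: ['magnetic', 'word', 'water'] (min_width=19, slack=0)
Line 8: ['light'] (min_width=5, slack=14)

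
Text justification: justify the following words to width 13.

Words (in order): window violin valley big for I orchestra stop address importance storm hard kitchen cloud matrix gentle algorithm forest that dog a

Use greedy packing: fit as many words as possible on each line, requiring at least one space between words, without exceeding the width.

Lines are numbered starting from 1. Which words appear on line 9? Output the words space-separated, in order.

Line 1: ['window', 'violin'] (min_width=13, slack=0)
Line 2: ['valley', 'big'] (min_width=10, slack=3)
Line 3: ['for', 'I'] (min_width=5, slack=8)
Line 4: ['orchestra'] (min_width=9, slack=4)
Line 5: ['stop', 'address'] (min_width=12, slack=1)
Line 6: ['importance'] (min_width=10, slack=3)
Line 7: ['storm', 'hard'] (min_width=10, slack=3)
Line 8: ['kitchen', 'cloud'] (min_width=13, slack=0)
Line 9: ['matrix', 'gentle'] (min_width=13, slack=0)
Line 10: ['algorithm'] (min_width=9, slack=4)
Line 11: ['forest', 'that'] (min_width=11, slack=2)
Line 12: ['dog', 'a'] (min_width=5, slack=8)

Answer: matrix gentle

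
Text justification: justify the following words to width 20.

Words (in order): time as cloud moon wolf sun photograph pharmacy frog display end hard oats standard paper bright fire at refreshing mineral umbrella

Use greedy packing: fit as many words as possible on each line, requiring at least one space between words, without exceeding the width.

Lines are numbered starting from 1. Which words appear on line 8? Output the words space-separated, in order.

Answer: umbrella

Derivation:
Line 1: ['time', 'as', 'cloud', 'moon'] (min_width=18, slack=2)
Line 2: ['wolf', 'sun', 'photograph'] (min_width=19, slack=1)
Line 3: ['pharmacy', 'frog'] (min_width=13, slack=7)
Line 4: ['display', 'end', 'hard'] (min_width=16, slack=4)
Line 5: ['oats', 'standard', 'paper'] (min_width=19, slack=1)
Line 6: ['bright', 'fire', 'at'] (min_width=14, slack=6)
Line 7: ['refreshing', 'mineral'] (min_width=18, slack=2)
Line 8: ['umbrella'] (min_width=8, slack=12)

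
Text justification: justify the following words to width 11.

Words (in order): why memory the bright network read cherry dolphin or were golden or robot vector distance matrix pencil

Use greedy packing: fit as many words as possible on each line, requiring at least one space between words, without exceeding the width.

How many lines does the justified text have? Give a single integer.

Line 1: ['why', 'memory'] (min_width=10, slack=1)
Line 2: ['the', 'bright'] (min_width=10, slack=1)
Line 3: ['network'] (min_width=7, slack=4)
Line 4: ['read', 'cherry'] (min_width=11, slack=0)
Line 5: ['dolphin', 'or'] (min_width=10, slack=1)
Line 6: ['were', 'golden'] (min_width=11, slack=0)
Line 7: ['or', 'robot'] (min_width=8, slack=3)
Line 8: ['vector'] (min_width=6, slack=5)
Line 9: ['distance'] (min_width=8, slack=3)
Line 10: ['matrix'] (min_width=6, slack=5)
Line 11: ['pencil'] (min_width=6, slack=5)
Total lines: 11

Answer: 11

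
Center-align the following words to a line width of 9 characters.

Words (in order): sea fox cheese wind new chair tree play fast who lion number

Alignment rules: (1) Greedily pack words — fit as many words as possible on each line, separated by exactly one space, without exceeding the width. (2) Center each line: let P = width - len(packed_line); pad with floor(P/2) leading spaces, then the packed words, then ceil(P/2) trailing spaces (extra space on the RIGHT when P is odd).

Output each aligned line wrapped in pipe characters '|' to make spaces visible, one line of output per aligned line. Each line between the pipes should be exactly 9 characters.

Answer: | sea fox |
| cheese  |
|wind new |
|  chair  |
|tree play|
|fast who |
|  lion   |
| number  |

Derivation:
Line 1: ['sea', 'fox'] (min_width=7, slack=2)
Line 2: ['cheese'] (min_width=6, slack=3)
Line 3: ['wind', 'new'] (min_width=8, slack=1)
Line 4: ['chair'] (min_width=5, slack=4)
Line 5: ['tree', 'play'] (min_width=9, slack=0)
Line 6: ['fast', 'who'] (min_width=8, slack=1)
Line 7: ['lion'] (min_width=4, slack=5)
Line 8: ['number'] (min_width=6, slack=3)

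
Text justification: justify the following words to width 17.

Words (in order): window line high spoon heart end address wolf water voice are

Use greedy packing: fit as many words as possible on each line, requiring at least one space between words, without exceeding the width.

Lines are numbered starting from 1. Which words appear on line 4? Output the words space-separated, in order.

Answer: water voice are

Derivation:
Line 1: ['window', 'line', 'high'] (min_width=16, slack=1)
Line 2: ['spoon', 'heart', 'end'] (min_width=15, slack=2)
Line 3: ['address', 'wolf'] (min_width=12, slack=5)
Line 4: ['water', 'voice', 'are'] (min_width=15, slack=2)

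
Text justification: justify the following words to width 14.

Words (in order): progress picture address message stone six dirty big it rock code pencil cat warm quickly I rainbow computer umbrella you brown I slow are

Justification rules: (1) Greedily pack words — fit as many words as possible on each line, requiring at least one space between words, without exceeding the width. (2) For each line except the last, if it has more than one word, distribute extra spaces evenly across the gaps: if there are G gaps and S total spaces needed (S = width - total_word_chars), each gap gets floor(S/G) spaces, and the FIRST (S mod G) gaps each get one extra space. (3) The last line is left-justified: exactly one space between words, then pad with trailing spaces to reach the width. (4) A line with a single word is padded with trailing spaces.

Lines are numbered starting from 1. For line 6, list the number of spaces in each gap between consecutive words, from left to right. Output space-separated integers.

Answer: 2 2

Derivation:
Line 1: ['progress'] (min_width=8, slack=6)
Line 2: ['picture'] (min_width=7, slack=7)
Line 3: ['address'] (min_width=7, slack=7)
Line 4: ['message', 'stone'] (min_width=13, slack=1)
Line 5: ['six', 'dirty', 'big'] (min_width=13, slack=1)
Line 6: ['it', 'rock', 'code'] (min_width=12, slack=2)
Line 7: ['pencil', 'cat'] (min_width=10, slack=4)
Line 8: ['warm', 'quickly', 'I'] (min_width=14, slack=0)
Line 9: ['rainbow'] (min_width=7, slack=7)
Line 10: ['computer'] (min_width=8, slack=6)
Line 11: ['umbrella', 'you'] (min_width=12, slack=2)
Line 12: ['brown', 'I', 'slow'] (min_width=12, slack=2)
Line 13: ['are'] (min_width=3, slack=11)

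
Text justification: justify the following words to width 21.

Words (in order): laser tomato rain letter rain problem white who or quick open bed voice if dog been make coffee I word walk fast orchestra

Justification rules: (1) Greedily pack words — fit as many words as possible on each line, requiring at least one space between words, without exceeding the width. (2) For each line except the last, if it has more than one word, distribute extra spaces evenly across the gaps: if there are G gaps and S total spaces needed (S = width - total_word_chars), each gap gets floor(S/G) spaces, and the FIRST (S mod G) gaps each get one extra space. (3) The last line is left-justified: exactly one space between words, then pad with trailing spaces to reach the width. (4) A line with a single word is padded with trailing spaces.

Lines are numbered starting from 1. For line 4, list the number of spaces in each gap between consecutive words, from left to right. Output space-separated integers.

Answer: 1 1 1 1

Derivation:
Line 1: ['laser', 'tomato', 'rain'] (min_width=17, slack=4)
Line 2: ['letter', 'rain', 'problem'] (min_width=19, slack=2)
Line 3: ['white', 'who', 'or', 'quick'] (min_width=18, slack=3)
Line 4: ['open', 'bed', 'voice', 'if', 'dog'] (min_width=21, slack=0)
Line 5: ['been', 'make', 'coffee', 'I'] (min_width=18, slack=3)
Line 6: ['word', 'walk', 'fast'] (min_width=14, slack=7)
Line 7: ['orchestra'] (min_width=9, slack=12)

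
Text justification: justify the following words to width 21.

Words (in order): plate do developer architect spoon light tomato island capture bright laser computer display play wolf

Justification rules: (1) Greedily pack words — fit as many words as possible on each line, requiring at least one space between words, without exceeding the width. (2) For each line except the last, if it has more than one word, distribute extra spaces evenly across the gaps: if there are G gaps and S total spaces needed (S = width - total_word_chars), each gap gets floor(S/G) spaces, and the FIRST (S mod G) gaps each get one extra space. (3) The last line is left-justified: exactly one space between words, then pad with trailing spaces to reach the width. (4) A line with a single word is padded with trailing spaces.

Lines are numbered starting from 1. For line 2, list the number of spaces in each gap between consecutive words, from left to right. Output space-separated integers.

Answer: 1 1

Derivation:
Line 1: ['plate', 'do', 'developer'] (min_width=18, slack=3)
Line 2: ['architect', 'spoon', 'light'] (min_width=21, slack=0)
Line 3: ['tomato', 'island', 'capture'] (min_width=21, slack=0)
Line 4: ['bright', 'laser', 'computer'] (min_width=21, slack=0)
Line 5: ['display', 'play', 'wolf'] (min_width=17, slack=4)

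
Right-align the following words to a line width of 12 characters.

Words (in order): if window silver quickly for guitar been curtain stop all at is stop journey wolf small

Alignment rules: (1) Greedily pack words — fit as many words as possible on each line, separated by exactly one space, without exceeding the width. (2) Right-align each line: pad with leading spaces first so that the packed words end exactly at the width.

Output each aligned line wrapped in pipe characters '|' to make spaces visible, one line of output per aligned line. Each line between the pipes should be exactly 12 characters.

Line 1: ['if', 'window'] (min_width=9, slack=3)
Line 2: ['silver'] (min_width=6, slack=6)
Line 3: ['quickly', 'for'] (min_width=11, slack=1)
Line 4: ['guitar', 'been'] (min_width=11, slack=1)
Line 5: ['curtain', 'stop'] (min_width=12, slack=0)
Line 6: ['all', 'at', 'is'] (min_width=9, slack=3)
Line 7: ['stop', 'journey'] (min_width=12, slack=0)
Line 8: ['wolf', 'small'] (min_width=10, slack=2)

Answer: |   if window|
|      silver|
| quickly for|
| guitar been|
|curtain stop|
|   all at is|
|stop journey|
|  wolf small|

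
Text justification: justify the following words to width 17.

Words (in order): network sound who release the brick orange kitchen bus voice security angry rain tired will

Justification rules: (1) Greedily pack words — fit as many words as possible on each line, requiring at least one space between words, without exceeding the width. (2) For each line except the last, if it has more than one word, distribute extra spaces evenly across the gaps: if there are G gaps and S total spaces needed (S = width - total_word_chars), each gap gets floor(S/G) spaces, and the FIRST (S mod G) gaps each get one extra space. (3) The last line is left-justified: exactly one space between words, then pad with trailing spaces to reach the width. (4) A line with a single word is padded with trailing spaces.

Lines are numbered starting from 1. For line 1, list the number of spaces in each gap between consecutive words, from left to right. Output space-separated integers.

Line 1: ['network', 'sound', 'who'] (min_width=17, slack=0)
Line 2: ['release', 'the', 'brick'] (min_width=17, slack=0)
Line 3: ['orange', 'kitchen'] (min_width=14, slack=3)
Line 4: ['bus', 'voice'] (min_width=9, slack=8)
Line 5: ['security', 'angry'] (min_width=14, slack=3)
Line 6: ['rain', 'tired', 'will'] (min_width=15, slack=2)

Answer: 1 1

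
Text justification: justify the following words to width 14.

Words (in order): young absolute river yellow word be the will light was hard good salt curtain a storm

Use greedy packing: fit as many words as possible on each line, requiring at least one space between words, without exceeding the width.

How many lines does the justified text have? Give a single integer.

Line 1: ['young', 'absolute'] (min_width=14, slack=0)
Line 2: ['river', 'yellow'] (min_width=12, slack=2)
Line 3: ['word', 'be', 'the'] (min_width=11, slack=3)
Line 4: ['will', 'light', 'was'] (min_width=14, slack=0)
Line 5: ['hard', 'good', 'salt'] (min_width=14, slack=0)
Line 6: ['curtain', 'a'] (min_width=9, slack=5)
Line 7: ['storm'] (min_width=5, slack=9)
Total lines: 7

Answer: 7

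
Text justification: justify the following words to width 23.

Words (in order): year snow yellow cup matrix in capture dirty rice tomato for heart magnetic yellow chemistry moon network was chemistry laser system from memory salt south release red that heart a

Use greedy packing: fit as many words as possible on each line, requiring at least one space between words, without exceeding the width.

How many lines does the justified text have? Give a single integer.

Line 1: ['year', 'snow', 'yellow', 'cup'] (min_width=20, slack=3)
Line 2: ['matrix', 'in', 'capture', 'dirty'] (min_width=23, slack=0)
Line 3: ['rice', 'tomato', 'for', 'heart'] (min_width=21, slack=2)
Line 4: ['magnetic', 'yellow'] (min_width=15, slack=8)
Line 5: ['chemistry', 'moon', 'network'] (min_width=22, slack=1)
Line 6: ['was', 'chemistry', 'laser'] (min_width=19, slack=4)
Line 7: ['system', 'from', 'memory', 'salt'] (min_width=23, slack=0)
Line 8: ['south', 'release', 'red', 'that'] (min_width=22, slack=1)
Line 9: ['heart', 'a'] (min_width=7, slack=16)
Total lines: 9

Answer: 9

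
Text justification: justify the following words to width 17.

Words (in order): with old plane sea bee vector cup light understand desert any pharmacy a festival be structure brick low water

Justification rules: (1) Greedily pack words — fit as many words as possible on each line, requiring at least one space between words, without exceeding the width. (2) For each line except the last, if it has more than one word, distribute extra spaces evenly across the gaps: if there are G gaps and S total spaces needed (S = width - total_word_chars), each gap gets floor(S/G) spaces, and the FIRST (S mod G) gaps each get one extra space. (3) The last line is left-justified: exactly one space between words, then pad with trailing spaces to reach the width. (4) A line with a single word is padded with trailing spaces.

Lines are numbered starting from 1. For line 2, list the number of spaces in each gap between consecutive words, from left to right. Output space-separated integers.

Answer: 3 2

Derivation:
Line 1: ['with', 'old', 'plane'] (min_width=14, slack=3)
Line 2: ['sea', 'bee', 'vector'] (min_width=14, slack=3)
Line 3: ['cup', 'light'] (min_width=9, slack=8)
Line 4: ['understand', 'desert'] (min_width=17, slack=0)
Line 5: ['any', 'pharmacy', 'a'] (min_width=14, slack=3)
Line 6: ['festival', 'be'] (min_width=11, slack=6)
Line 7: ['structure', 'brick'] (min_width=15, slack=2)
Line 8: ['low', 'water'] (min_width=9, slack=8)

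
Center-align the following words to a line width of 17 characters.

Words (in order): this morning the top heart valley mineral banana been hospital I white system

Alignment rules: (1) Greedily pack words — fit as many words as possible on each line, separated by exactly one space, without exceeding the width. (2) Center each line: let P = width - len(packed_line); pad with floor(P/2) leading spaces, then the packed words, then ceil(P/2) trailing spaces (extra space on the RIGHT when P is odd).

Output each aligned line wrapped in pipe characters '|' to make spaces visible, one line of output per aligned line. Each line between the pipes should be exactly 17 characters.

Line 1: ['this', 'morning', 'the'] (min_width=16, slack=1)
Line 2: ['top', 'heart', 'valley'] (min_width=16, slack=1)
Line 3: ['mineral', 'banana'] (min_width=14, slack=3)
Line 4: ['been', 'hospital', 'I'] (min_width=15, slack=2)
Line 5: ['white', 'system'] (min_width=12, slack=5)

Answer: |this morning the |
|top heart valley |
| mineral banana  |
| been hospital I |
|  white system   |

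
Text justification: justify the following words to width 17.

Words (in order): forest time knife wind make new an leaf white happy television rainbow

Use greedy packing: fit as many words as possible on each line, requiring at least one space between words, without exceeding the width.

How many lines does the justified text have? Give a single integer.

Line 1: ['forest', 'time', 'knife'] (min_width=17, slack=0)
Line 2: ['wind', 'make', 'new', 'an'] (min_width=16, slack=1)
Line 3: ['leaf', 'white', 'happy'] (min_width=16, slack=1)
Line 4: ['television'] (min_width=10, slack=7)
Line 5: ['rainbow'] (min_width=7, slack=10)
Total lines: 5

Answer: 5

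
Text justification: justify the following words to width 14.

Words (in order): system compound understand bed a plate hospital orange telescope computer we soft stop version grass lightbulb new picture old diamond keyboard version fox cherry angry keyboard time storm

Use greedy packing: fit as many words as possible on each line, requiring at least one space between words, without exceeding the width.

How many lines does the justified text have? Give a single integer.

Answer: 18

Derivation:
Line 1: ['system'] (min_width=6, slack=8)
Line 2: ['compound'] (min_width=8, slack=6)
Line 3: ['understand', 'bed'] (min_width=14, slack=0)
Line 4: ['a', 'plate'] (min_width=7, slack=7)
Line 5: ['hospital'] (min_width=8, slack=6)
Line 6: ['orange'] (min_width=6, slack=8)
Line 7: ['telescope'] (min_width=9, slack=5)
Line 8: ['computer', 'we'] (min_width=11, slack=3)
Line 9: ['soft', 'stop'] (min_width=9, slack=5)
Line 10: ['version', 'grass'] (min_width=13, slack=1)
Line 11: ['lightbulb', 'new'] (min_width=13, slack=1)
Line 12: ['picture', 'old'] (min_width=11, slack=3)
Line 13: ['diamond'] (min_width=7, slack=7)
Line 14: ['keyboard'] (min_width=8, slack=6)
Line 15: ['version', 'fox'] (min_width=11, slack=3)
Line 16: ['cherry', 'angry'] (min_width=12, slack=2)
Line 17: ['keyboard', 'time'] (min_width=13, slack=1)
Line 18: ['storm'] (min_width=5, slack=9)
Total lines: 18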